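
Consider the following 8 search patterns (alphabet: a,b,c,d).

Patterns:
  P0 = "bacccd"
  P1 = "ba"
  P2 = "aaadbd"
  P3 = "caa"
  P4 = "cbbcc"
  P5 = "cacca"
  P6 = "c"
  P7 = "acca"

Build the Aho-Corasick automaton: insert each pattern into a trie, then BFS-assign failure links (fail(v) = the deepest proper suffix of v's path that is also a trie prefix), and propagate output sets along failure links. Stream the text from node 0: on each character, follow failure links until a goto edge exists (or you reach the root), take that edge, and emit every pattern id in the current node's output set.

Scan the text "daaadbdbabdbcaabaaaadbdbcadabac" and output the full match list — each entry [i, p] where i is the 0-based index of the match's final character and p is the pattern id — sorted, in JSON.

Construct AC machine:
Trie nodes:
  0='ε' goto a→7 b→1 c→13
  1='b' goto a→2
  2='ba' goto c→3  [P1 ends]
  3='bac' goto c→4
  4='bacc' goto c→5
  5='baccc' goto d→6
  6='bacccd' goto ·  [P0 ends]
  7='a' goto a→8 c→23
  8='aa' goto a→9
  9='aaa' goto d→10
  10='aaad' goto b→11
  11='aaadb' goto d→12
  12='aaadbd' goto ·  [P2 ends]
  13='c' goto a→14 b→16  [P6 ends]
  14='ca' goto a→15 c→20
  15='caa' goto ·  [P3 ends]
  16='cb' goto b→17
  17='cbb' goto c→18
  18='cbbc' goto c→19
  19='cbbcc' goto ·  [P4 ends]
  20='cac' goto c→21
  21='cacc' goto a→22
  22='cacca' goto ·  [P5 ends]
  23='ac' goto c→24
  24='acc' goto a→25
  25='acca' goto ·  [P7 ends]

BFS fail/out derivation:
  n1('b'): parent n0 fail=0; on 'b' 0 → fail=0;  out ∅∪∅=∅
  n7('a'): parent n0 fail=0; on 'a' 0 → fail=0;  out ∅∪∅=∅
  n13('c'): parent n0 fail=0; on 'c' 0 → fail=0;  out {6}∪∅={6}
  n2('ba'): parent n1 fail=0; on 'a' 0 → fail=7;  out {1}∪∅={1}
  n8('aa'): parent n7 fail=0; on 'a' 0 → fail=7;  out ∅∪∅=∅
  n14('ca'): parent n13 fail=0; on 'a' 0 → fail=7;  out ∅∪∅=∅
  n16('cb'): parent n13 fail=0; on 'b' 0 → fail=1;  out ∅∪∅=∅
  n23('ac'): parent n7 fail=0; on 'c' 0 → fail=13;  out ∅∪{6}={6}
  n3('bac'): parent n2 fail=7; on 'c' 7 → fail=23;  out ∅∪{6}={6}
  n9('aaa'): parent n8 fail=7; on 'a' 7 → fail=8;  out ∅∪∅=∅
  n15('caa'): parent n14 fail=7; on 'a' 7 → fail=8;  out {3}∪∅={3}
  n17('cbb'): parent n16 fail=1; on 'b' 1→0 → fail=1;  out ∅∪∅=∅
  n20('cac'): parent n14 fail=7; on 'c' 7 → fail=23;  out ∅∪{6}={6}
  n24('acc'): parent n23 fail=13; on 'c' 13→0 → fail=13;  out ∅∪{6}={6}
  n4('bacc'): parent n3 fail=23; on 'c' 23 → fail=24;  out ∅∪{6}={6}
  n10('aaad'): parent n9 fail=8; on 'd' 8→7→0 → fail=0;  out ∅∪∅=∅
  n18('cbbc'): parent n17 fail=1; on 'c' 1→0 → fail=13;  out ∅∪{6}={6}
  n21('cacc'): parent n20 fail=23; on 'c' 23 → fail=24;  out ∅∪{6}={6}
  n25('acca'): parent n24 fail=13; on 'a' 13 → fail=14;  out {7}∪∅={7}
  n5('baccc'): parent n4 fail=24; on 'c' 24→13→0 → fail=13;  out ∅∪{6}={6}
  n11('aaadb'): parent n10 fail=0; on 'b' 0 → fail=1;  out ∅∪∅=∅
  n19('cbbcc'): parent n18 fail=13; on 'c' 13→0 → fail=13;  out {4}∪{6}={4,6}
  n22('cacca'): parent n21 fail=24; on 'a' 24 → fail=25;  out {5}∪{7}={5,7}
  n6('bacccd'): parent n5 fail=13; on 'd' 13→0 → fail=0;  out {0}∪∅={0}
  n12('aaadbd'): parent n11 fail=1; on 'd' 1→0 → fail=0;  out {2}∪∅={2}

Scan:
pos 0 'd': at 0
pos 1 'a': at 7
pos 2 'a': at 8
pos 3 'a': at 9
pos 4 'd': at 10
pos 5 'b': at 11
pos 6 'd': at 12  → match P2@[1:6]
pos 7 'b': at 1 (via fail)
pos 8 'a': at 2  → match P1@[7:8]
pos 9 'b': at 1 (via fail)
pos 10 'd': at 0 (via fail)
pos 11 'b': at 1
pos 12 'c': at 13 (via fail)  → match P6@[12:12]
pos 13 'a': at 14
pos 14 'a': at 15  → match P3@[12:14]
pos 15 'b': at 1 (via fail)
pos 16 'a': at 2  → match P1@[15:16]
pos 17 'a': at 8 (via fail)
pos 18 'a': at 9
pos 19 'a': at 9 (via fail)
pos 20 'd': at 10
pos 21 'b': at 11
pos 22 'd': at 12  → match P2@[17:22]
pos 23 'b': at 1 (via fail)
pos 24 'c': at 13 (via fail)  → match P6@[24:24]
pos 25 'a': at 14
pos 26 'd': at 0 (via fail)
pos 27 'a': at 7
pos 28 'b': at 1 (via fail)
pos 29 'a': at 2  → match P1@[28:29]
pos 30 'c': at 3  → match P6@[30:30]

Result: [[6,2],[8,1],[12,6],[14,3],[16,1],[22,2],[24,6],[29,1],[30,6]]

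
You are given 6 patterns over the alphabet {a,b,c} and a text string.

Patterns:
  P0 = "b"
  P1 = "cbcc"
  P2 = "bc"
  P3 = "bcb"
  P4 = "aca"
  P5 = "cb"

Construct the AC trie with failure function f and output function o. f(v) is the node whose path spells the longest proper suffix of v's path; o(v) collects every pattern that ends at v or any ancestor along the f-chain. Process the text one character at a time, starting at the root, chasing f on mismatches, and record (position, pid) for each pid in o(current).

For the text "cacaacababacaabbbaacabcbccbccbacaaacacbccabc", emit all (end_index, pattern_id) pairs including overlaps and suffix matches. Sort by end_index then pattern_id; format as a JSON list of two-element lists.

Build:
Trie (insert patterns):
  0='ε' goto a→8 b→1 c→2
  1='b' goto c→6  ←P0
  2='c' goto b→3
  3='cb' goto c→4  ←P5
  4='cbc' goto c→5
  5='cbcc' goto ·  ←P1
  6='bc' goto b→7  ←P2
  7='bcb' goto ·  ←P3
  8='a' goto c→9
  9='ac' goto a→10
  10='aca' goto ·  ←P4

Failure links (BFS by depth):
  n1('b'): parent n0 fail=0; on 'b' 0 → fail=0;  out {0}∪∅={0}
  n2('c'): parent n0 fail=0; on 'c' 0 → fail=0;  out ∅∪∅=∅
  n8('a'): parent n0 fail=0; on 'a' 0 → fail=0;  out ∅∪∅=∅
  n3('cb'): parent n2 fail=0; on 'b' 0 → fail=1;  out {5}∪{0}={0,5}
  n6('bc'): parent n1 fail=0; on 'c' 0 → fail=2;  out {2}∪∅={2}
  n9('ac'): parent n8 fail=0; on 'c' 0 → fail=2;  out ∅∪∅=∅
  n4('cbc'): parent n3 fail=1; on 'c' 1 → fail=6;  out ∅∪{2}={2}
  n7('bcb'): parent n6 fail=2; on 'b' 2 → fail=3;  out {3}∪{0,5}={0,3,5}
  n10('aca'): parent n9 fail=2; on 'a' 2→0 → fail=8;  out {4}∪∅={4}
  n5('cbcc'): parent n4 fail=6; on 'c' 6→2→0 → fail=2;  out {1}∪∅={1}

Scan:
pos 0 'c': at 2
pos 1 'a': at 8 ·f
pos 2 'c': at 9
pos 3 'a': at 10  ** P4@[1:3]
pos 4 'a': at 8 ·f
pos 5 'c': at 9
pos 6 'a': at 10  ** P4@[4:6]
pos 7 'b': at 1 ·f  ** P0@[7:7]
pos 8 'a': at 8 ·f
pos 9 'b': at 1 ·f  ** P0@[9:9]
pos 10 'a': at 8 ·f
pos 11 'c': at 9
pos 12 'a': at 10  ** P4@[10:12]
pos 13 'a': at 8 ·f
pos 14 'b': at 1 ·f  ** P0@[14:14]
pos 15 'b': at 1 ·f  ** P0@[15:15]
pos 16 'b': at 1 ·f  ** P0@[16:16]
pos 17 'a': at 8 ·f
pos 18 'a': at 8 ·f
pos 19 'c': at 9
pos 20 'a': at 10  ** P4@[18:20]
pos 21 'b': at 1 ·f  ** P0@[21:21]
pos 22 'c': at 6  ** P2@[21:22]
pos 23 'b': at 7  ** P0@[23:23],P3@[21:23],P5@[22:23]
pos 24 'c': at 4 ·f  ** P2@[23:24]
pos 25 'c': at 5  ** P1@[22:25]
pos 26 'b': at 3 ·f  ** P0@[26:26],P5@[25:26]
pos 27 'c': at 4  ** P2@[26:27]
pos 28 'c': at 5  ** P1@[25:28]
pos 29 'b': at 3 ·f  ** P0@[29:29],P5@[28:29]
pos 30 'a': at 8 ·f
pos 31 'c': at 9
pos 32 'a': at 10  ** P4@[30:32]
pos 33 'a': at 8 ·f
pos 34 'a': at 8 ·f
pos 35 'c': at 9
pos 36 'a': at 10  ** P4@[34:36]
pos 37 'c': at 9 ·f
pos 38 'b': at 3 ·f  ** P0@[38:38],P5@[37:38]
pos 39 'c': at 4  ** P2@[38:39]
pos 40 'c': at 5  ** P1@[37:40]
pos 41 'a': at 8 ·f
pos 42 'b': at 1 ·f  ** P0@[42:42]
pos 43 'c': at 6  ** P2@[42:43]

All matches (sorted): [[3,4],[6,4],[7,0],[9,0],[12,4],[14,0],[15,0],[16,0],[20,4],[21,0],[22,2],[23,0],[23,3],[23,5],[24,2],[25,1],[26,0],[26,5],[27,2],[28,1],[29,0],[29,5],[32,4],[36,4],[38,0],[38,5],[39,2],[40,1],[42,0],[43,2]]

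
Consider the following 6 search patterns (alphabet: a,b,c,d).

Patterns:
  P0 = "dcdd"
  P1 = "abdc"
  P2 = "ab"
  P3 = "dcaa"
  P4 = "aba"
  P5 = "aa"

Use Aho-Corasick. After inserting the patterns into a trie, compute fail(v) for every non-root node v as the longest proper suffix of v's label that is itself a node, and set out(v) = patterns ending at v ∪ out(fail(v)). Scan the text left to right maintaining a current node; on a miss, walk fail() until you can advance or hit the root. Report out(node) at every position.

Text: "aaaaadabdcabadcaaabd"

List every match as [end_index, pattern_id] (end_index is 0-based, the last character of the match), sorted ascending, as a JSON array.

Build:
Trie (insert patterns):
  0='ε' goto a→5 d→1
  1='d' goto c→2
  2='dc' goto a→9 d→3
  3='dcd' goto d→4
  4='dcdd' goto ·  [P0 ends]
  5='a' goto a→12 b→6
  6='ab' goto a→11 d→7  [P2 ends]
  7='abd' goto c→8
  8='abdc' goto ·  [P1 ends]
  9='dca' goto a→10
  10='dcaa' goto ·  [P3 ends]
  11='aba' goto ·  [P4 ends]
  12='aa' goto ·  [P5 ends]

BFS fail/out derivation:
  fail(1) 'd': from fail(0)=0 chase 'd': 0 ⇒ 0;  out=∅∪out(0)=∅
  fail(5) 'a': from fail(0)=0 chase 'a': 0 ⇒ 0;  out=∅∪out(0)=∅
  fail(2) 'dc': from fail(1)=0 chase 'c': 0 ⇒ 0;  out=∅∪out(0)=∅
  fail(6) 'ab': from fail(5)=0 chase 'b': 0 ⇒ 0;  out={2}∪out(0)={2}
  fail(12) 'aa': from fail(5)=0 chase 'a': 0 ⇒ 5;  out={5}∪out(5)={5}
  fail(3) 'dcd': from fail(2)=0 chase 'd': 0 ⇒ 1;  out=∅∪out(1)=∅
  fail(7) 'abd': from fail(6)=0 chase 'd': 0 ⇒ 1;  out=∅∪out(1)=∅
  fail(9) 'dca': from fail(2)=0 chase 'a': 0 ⇒ 5;  out=∅∪out(5)=∅
  fail(11) 'aba': from fail(6)=0 chase 'a': 0 ⇒ 5;  out={4}∪out(5)={4}
  fail(4) 'dcdd': from fail(3)=1 chase 'd': 1→0 ⇒ 1;  out={0}∪out(1)={0}
  fail(8) 'abdc': from fail(7)=1 chase 'c': 1 ⇒ 2;  out={1}∪out(2)={1}
  fail(10) 'dcaa': from fail(9)=5 chase 'a': 5 ⇒ 12;  out={3}∪out(12)={3,5}

Run:
i=0 'a': node 0→5
i=1 'a': node 5→12  ** P5@[0:1]
i=2 'a': node 12→12 ·f  ** P5@[1:2]
i=3 'a': node 12→12 ·f  ** P5@[2:3]
i=4 'a': node 12→12 ·f  ** P5@[3:4]
i=5 'd': node 12→1 ·f
i=6 'a': node 1→5 ·f
i=7 'b': node 5→6  ** P2@[6:7]
i=8 'd': node 6→7
i=9 'c': node 7→8  ** P1@[6:9]
i=10 'a': node 8→9 ·f
i=11 'b': node 9→6 ·f  ** P2@[10:11]
i=12 'a': node 6→11  ** P4@[10:12]
i=13 'd': node 11→1 ·f
i=14 'c': node 1→2
i=15 'a': node 2→9
i=16 'a': node 9→10  ** P3@[13:16],P5@[15:16]
i=17 'a': node 10→12 ·f  ** P5@[16:17]
i=18 'b': node 12→6 ·f  ** P2@[17:18]
i=19 'd': node 6→7

All matches (sorted): [[1,5],[2,5],[3,5],[4,5],[7,2],[9,1],[11,2],[12,4],[16,3],[16,5],[17,5],[18,2]]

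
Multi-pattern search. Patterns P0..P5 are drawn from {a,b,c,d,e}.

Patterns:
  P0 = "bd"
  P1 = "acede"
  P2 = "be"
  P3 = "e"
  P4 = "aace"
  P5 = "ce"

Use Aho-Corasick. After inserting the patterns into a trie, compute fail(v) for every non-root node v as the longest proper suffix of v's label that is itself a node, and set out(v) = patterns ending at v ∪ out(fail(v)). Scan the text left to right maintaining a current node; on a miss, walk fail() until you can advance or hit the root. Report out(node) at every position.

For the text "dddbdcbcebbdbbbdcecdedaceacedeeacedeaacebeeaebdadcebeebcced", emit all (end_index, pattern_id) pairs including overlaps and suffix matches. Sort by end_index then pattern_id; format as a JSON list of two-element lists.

Build:
Trie nodes:
  n0 'ε': a→3 b→1 c→13 e→9
  n1 'b': d→2 e→8
  n2 'bd': ·  [P0 ends]
  n3 'a': a→10 c→4
  n4 'ac': e→5
  n5 'ace': d→6
  n6 'aced': e→7
  n7 'acede': ·  [P1 ends]
  n8 'be': ·  [P2 ends]
  n9 'e': ·  [P3 ends]
  n10 'aa': c→11
  n11 'aac': e→12
  n12 'aace': ·  [P4 ends]
  n13 'c': e→14
  n14 'ce': ·  [P5 ends]

BFS fail/out derivation:
  fail(1) 'b': from fail(0)=0 chase 'b': 0 ⇒ 0;  out=∅∪out(0)=∅
  fail(3) 'a': from fail(0)=0 chase 'a': 0 ⇒ 0;  out=∅∪out(0)=∅
  fail(9) 'e': from fail(0)=0 chase 'e': 0 ⇒ 0;  out={3}∪out(0)={3}
  fail(13) 'c': from fail(0)=0 chase 'c': 0 ⇒ 0;  out=∅∪out(0)=∅
  fail(2) 'bd': from fail(1)=0 chase 'd': 0 ⇒ 0;  out={0}∪out(0)={0}
  fail(4) 'ac': from fail(3)=0 chase 'c': 0 ⇒ 13;  out=∅∪out(13)=∅
  fail(8) 'be': from fail(1)=0 chase 'e': 0 ⇒ 9;  out={2}∪out(9)={2,3}
  fail(10) 'aa': from fail(3)=0 chase 'a': 0 ⇒ 3;  out=∅∪out(3)=∅
  fail(14) 'ce': from fail(13)=0 chase 'e': 0 ⇒ 9;  out={5}∪out(9)={3,5}
  fail(5) 'ace': from fail(4)=13 chase 'e': 13 ⇒ 14;  out=∅∪out(14)={3,5}
  fail(11) 'aac': from fail(10)=3 chase 'c': 3 ⇒ 4;  out=∅∪out(4)=∅
  fail(6) 'aced': from fail(5)=14 chase 'd': 14→9→0 ⇒ 0;  out=∅∪out(0)=∅
  fail(12) 'aace': from fail(11)=4 chase 'e': 4 ⇒ 5;  out={4}∪out(5)={3,4,5}
  fail(7) 'acede': from fail(6)=0 chase 'e': 0 ⇒ 9;  out={1}∪out(9)={1,3}

Scan:
i=0 'd': node 0→0
i=1 'd': node 0→0
i=2 'd': node 0→0
i=3 'b': node 0→1
i=4 'd': node 1→2  emit P0@[3:4]
i=5 'c': node 2→13 (via fail)
i=6 'b': node 13→1 (via fail)
i=7 'c': node 1→13 (via fail)
i=8 'e': node 13→14  emit P3@[8:8],P5@[7:8]
i=9 'b': node 14→1 (via fail)
i=10 'b': node 1→1 (via fail)
i=11 'd': node 1→2  emit P0@[10:11]
i=12 'b': node 2→1 (via fail)
i=13 'b': node 1→1 (via fail)
i=14 'b': node 1→1 (via fail)
i=15 'd': node 1→2  emit P0@[14:15]
i=16 'c': node 2→13 (via fail)
i=17 'e': node 13→14  emit P3@[17:17],P5@[16:17]
i=18 'c': node 14→13 (via fail)
i=19 'd': node 13→0 (via fail)
i=20 'e': node 0→9  emit P3@[20:20]
i=21 'd': node 9→0 (via fail)
i=22 'a': node 0→3
i=23 'c': node 3→4
i=24 'e': node 4→5  emit P3@[24:24],P5@[23:24]
i=25 'a': node 5→3 (via fail)
i=26 'c': node 3→4
i=27 'e': node 4→5  emit P3@[27:27],P5@[26:27]
i=28 'd': node 5→6
i=29 'e': node 6→7  emit P1@[25:29],P3@[29:29]
i=30 'e': node 7→9 (via fail)  emit P3@[30:30]
i=31 'a': node 9→3 (via fail)
i=32 'c': node 3→4
i=33 'e': node 4→5  emit P3@[33:33],P5@[32:33]
i=34 'd': node 5→6
i=35 'e': node 6→7  emit P1@[31:35],P3@[35:35]
i=36 'a': node 7→3 (via fail)
i=37 'a': node 3→10
i=38 'c': node 10→11
i=39 'e': node 11→12  emit P3@[39:39],P4@[36:39],P5@[38:39]
i=40 'b': node 12→1 (via fail)
i=41 'e': node 1→8  emit P2@[40:41],P3@[41:41]
i=42 'e': node 8→9 (via fail)  emit P3@[42:42]
i=43 'a': node 9→3 (via fail)
i=44 'e': node 3→9 (via fail)  emit P3@[44:44]
i=45 'b': node 9→1 (via fail)
i=46 'd': node 1→2  emit P0@[45:46]
i=47 'a': node 2→3 (via fail)
i=48 'd': node 3→0 (via fail)
i=49 'c': node 0→13
i=50 'e': node 13→14  emit P3@[50:50],P5@[49:50]
i=51 'b': node 14→1 (via fail)
i=52 'e': node 1→8  emit P2@[51:52],P3@[52:52]
i=53 'e': node 8→9 (via fail)  emit P3@[53:53]
i=54 'b': node 9→1 (via fail)
i=55 'c': node 1→13 (via fail)
i=56 'c': node 13→13 (via fail)
i=57 'e': node 13→14  emit P3@[57:57],P5@[56:57]
i=58 'd': node 14→0 (via fail)

Result: [[4,0],[8,3],[8,5],[11,0],[15,0],[17,3],[17,5],[20,3],[24,3],[24,5],[27,3],[27,5],[29,1],[29,3],[30,3],[33,3],[33,5],[35,1],[35,3],[39,3],[39,4],[39,5],[41,2],[41,3],[42,3],[44,3],[46,0],[50,3],[50,5],[52,2],[52,3],[53,3],[57,3],[57,5]]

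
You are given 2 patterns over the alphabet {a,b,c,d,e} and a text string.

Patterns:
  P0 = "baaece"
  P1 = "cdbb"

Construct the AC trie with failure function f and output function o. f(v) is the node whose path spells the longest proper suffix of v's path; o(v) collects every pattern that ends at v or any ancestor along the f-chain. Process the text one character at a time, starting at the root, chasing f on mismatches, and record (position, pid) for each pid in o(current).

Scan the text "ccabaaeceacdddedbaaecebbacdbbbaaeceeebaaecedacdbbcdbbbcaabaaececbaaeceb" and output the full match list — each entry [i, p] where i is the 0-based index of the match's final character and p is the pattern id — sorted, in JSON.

Build:
Trie nodes:
  0='ε' goto b→1 c→7
  1='b' goto a→2
  2='ba' goto a→3
  3='baa' goto e→4
  4='baae' goto c→5
  5='baaec' goto e→6
  6='baaece' goto ·  [P0 ends]
  7='c' goto d→8
  8='cd' goto b→9
  9='cdb' goto b→10
  10='cdbb' goto ·  [P1 ends]

Failure links (BFS by depth):
  n1('b'): parent n0 fail=0; on 'b' 0 → fail=0;  out ∅∪∅=∅
  n7('c'): parent n0 fail=0; on 'c' 0 → fail=0;  out ∅∪∅=∅
  n2('ba'): parent n1 fail=0; on 'a' 0 → fail=0;  out ∅∪∅=∅
  n8('cd'): parent n7 fail=0; on 'd' 0 → fail=0;  out ∅∪∅=∅
  n3('baa'): parent n2 fail=0; on 'a' 0 → fail=0;  out ∅∪∅=∅
  n9('cdb'): parent n8 fail=0; on 'b' 0 → fail=1;  out ∅∪∅=∅
  n4('baae'): parent n3 fail=0; on 'e' 0 → fail=0;  out ∅∪∅=∅
  n10('cdbb'): parent n9 fail=1; on 'b' 1→0 → fail=1;  out {1}∪∅={1}
  n5('baaec'): parent n4 fail=0; on 'c' 0 → fail=7;  out ∅∪∅=∅
  n6('baaece'): parent n5 fail=7; on 'e' 7→0 → fail=0;  out {0}∪∅={0}

Scan:
i=0 'c': node 0→7
i=1 'c': node 7→7 (via fail)
i=2 'a': node 7→0 (via fail)
i=3 'b': node 0→1
i=4 'a': node 1→2
i=5 'a': node 2→3
i=6 'e': node 3→4
i=7 'c': node 4→5
i=8 'e': node 5→6  → match P0@[3:8]
i=9 'a': node 6→0 (via fail)
i=10 'c': node 0→7
i=11 'd': node 7→8
i=12 'd': node 8→0 (via fail)
i=13 'd': node 0→0
i=14 'e': node 0→0
i=15 'd': node 0→0
i=16 'b': node 0→1
i=17 'a': node 1→2
i=18 'a': node 2→3
i=19 'e': node 3→4
i=20 'c': node 4→5
i=21 'e': node 5→6  → match P0@[16:21]
i=22 'b': node 6→1 (via fail)
i=23 'b': node 1→1 (via fail)
i=24 'a': node 1→2
i=25 'c': node 2→7 (via fail)
i=26 'd': node 7→8
i=27 'b': node 8→9
i=28 'b': node 9→10  → match P1@[25:28]
i=29 'b': node 10→1 (via fail)
i=30 'a': node 1→2
i=31 'a': node 2→3
i=32 'e': node 3→4
i=33 'c': node 4→5
i=34 'e': node 5→6  → match P0@[29:34]
i=35 'e': node 6→0 (via fail)
i=36 'e': node 0→0
i=37 'b': node 0→1
i=38 'a': node 1→2
i=39 'a': node 2→3
i=40 'e': node 3→4
i=41 'c': node 4→5
i=42 'e': node 5→6  → match P0@[37:42]
i=43 'd': node 6→0 (via fail)
i=44 'a': node 0→0
i=45 'c': node 0→7
i=46 'd': node 7→8
i=47 'b': node 8→9
i=48 'b': node 9→10  → match P1@[45:48]
i=49 'c': node 10→7 (via fail)
i=50 'd': node 7→8
i=51 'b': node 8→9
i=52 'b': node 9→10  → match P1@[49:52]
i=53 'b': node 10→1 (via fail)
i=54 'c': node 1→7 (via fail)
i=55 'a': node 7→0 (via fail)
i=56 'a': node 0→0
i=57 'b': node 0→1
i=58 'a': node 1→2
i=59 'a': node 2→3
i=60 'e': node 3→4
i=61 'c': node 4→5
i=62 'e': node 5→6  → match P0@[57:62]
i=63 'c': node 6→7 (via fail)
i=64 'b': node 7→1 (via fail)
i=65 'a': node 1→2
i=66 'a': node 2→3
i=67 'e': node 3→4
i=68 'c': node 4→5
i=69 'e': node 5→6  → match P0@[64:69]
i=70 'b': node 6→1 (via fail)

All matches (sorted): [[8,0],[21,0],[28,1],[34,0],[42,0],[48,1],[52,1],[62,0],[69,0]]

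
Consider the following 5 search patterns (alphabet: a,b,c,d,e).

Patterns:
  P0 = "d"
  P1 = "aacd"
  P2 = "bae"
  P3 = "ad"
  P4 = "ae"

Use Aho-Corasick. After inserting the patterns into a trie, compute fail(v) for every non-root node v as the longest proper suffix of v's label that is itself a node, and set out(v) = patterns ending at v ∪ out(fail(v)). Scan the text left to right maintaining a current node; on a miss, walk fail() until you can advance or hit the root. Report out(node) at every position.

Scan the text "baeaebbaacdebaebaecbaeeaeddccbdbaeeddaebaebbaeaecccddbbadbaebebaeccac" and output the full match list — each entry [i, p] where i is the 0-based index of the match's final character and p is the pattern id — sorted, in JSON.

Construct AC machine:
Trie (insert patterns):
  0='ε' goto a→2 b→6 d→1
  1='d' goto ·  ←P0
  2='a' goto a→3 d→9 e→10
  3='aa' goto c→4
  4='aac' goto d→5
  5='aacd' goto ·  ←P1
  6='b' goto a→7
  7='ba' goto e→8
  8='bae' goto ·  ←P2
  9='ad' goto ·  ←P3
  10='ae' goto ·  ←P4

BFS fail/out derivation:
  fail(1) 'd': from fail(0)=0 chase 'd': 0 ⇒ 0;  out={0}∪out(0)={0}
  fail(2) 'a': from fail(0)=0 chase 'a': 0 ⇒ 0;  out=∅∪out(0)=∅
  fail(6) 'b': from fail(0)=0 chase 'b': 0 ⇒ 0;  out=∅∪out(0)=∅
  fail(3) 'aa': from fail(2)=0 chase 'a': 0 ⇒ 2;  out=∅∪out(2)=∅
  fail(7) 'ba': from fail(6)=0 chase 'a': 0 ⇒ 2;  out=∅∪out(2)=∅
  fail(9) 'ad': from fail(2)=0 chase 'd': 0 ⇒ 1;  out={3}∪out(1)={0,3}
  fail(10) 'ae': from fail(2)=0 chase 'e': 0 ⇒ 0;  out={4}∪out(0)={4}
  fail(4) 'aac': from fail(3)=2 chase 'c': 2→0 ⇒ 0;  out=∅∪out(0)=∅
  fail(8) 'bae': from fail(7)=2 chase 'e': 2 ⇒ 10;  out={2}∪out(10)={2,4}
  fail(5) 'aacd': from fail(4)=0 chase 'd': 0 ⇒ 1;  out={1}∪out(1)={0,1}

Text stream:
pos 0 'b': at 6
pos 1 'a': at 7
pos 2 'e': at 8  ** P2@[0:2],P4@[1:2]
pos 3 'a': at 2 (fail-walked)
pos 4 'e': at 10  ** P4@[3:4]
pos 5 'b': at 6 (fail-walked)
pos 6 'b': at 6 (fail-walked)
pos 7 'a': at 7
pos 8 'a': at 3 (fail-walked)
pos 9 'c': at 4
pos 10 'd': at 5  ** P0@[10:10],P1@[7:10]
pos 11 'e': at 0 (fail-walked)
pos 12 'b': at 6
pos 13 'a': at 7
pos 14 'e': at 8  ** P2@[12:14],P4@[13:14]
pos 15 'b': at 6 (fail-walked)
pos 16 'a': at 7
pos 17 'e': at 8  ** P2@[15:17],P4@[16:17]
pos 18 'c': at 0 (fail-walked)
pos 19 'b': at 6
pos 20 'a': at 7
pos 21 'e': at 8  ** P2@[19:21],P4@[20:21]
pos 22 'e': at 0 (fail-walked)
pos 23 'a': at 2
pos 24 'e': at 10  ** P4@[23:24]
pos 25 'd': at 1 (fail-walked)  ** P0@[25:25]
pos 26 'd': at 1 (fail-walked)  ** P0@[26:26]
pos 27 'c': at 0 (fail-walked)
pos 28 'c': at 0
pos 29 'b': at 6
pos 30 'd': at 1 (fail-walked)  ** P0@[30:30]
pos 31 'b': at 6 (fail-walked)
pos 32 'a': at 7
pos 33 'e': at 8  ** P2@[31:33],P4@[32:33]
pos 34 'e': at 0 (fail-walked)
pos 35 'd': at 1  ** P0@[35:35]
pos 36 'd': at 1 (fail-walked)  ** P0@[36:36]
pos 37 'a': at 2 (fail-walked)
pos 38 'e': at 10  ** P4@[37:38]
pos 39 'b': at 6 (fail-walked)
pos 40 'a': at 7
pos 41 'e': at 8  ** P2@[39:41],P4@[40:41]
pos 42 'b': at 6 (fail-walked)
pos 43 'b': at 6 (fail-walked)
pos 44 'a': at 7
pos 45 'e': at 8  ** P2@[43:45],P4@[44:45]
pos 46 'a': at 2 (fail-walked)
pos 47 'e': at 10  ** P4@[46:47]
pos 48 'c': at 0 (fail-walked)
pos 49 'c': at 0
pos 50 'c': at 0
pos 51 'd': at 1  ** P0@[51:51]
pos 52 'd': at 1 (fail-walked)  ** P0@[52:52]
pos 53 'b': at 6 (fail-walked)
pos 54 'b': at 6 (fail-walked)
pos 55 'a': at 7
pos 56 'd': at 9 (fail-walked)  ** P0@[56:56],P3@[55:56]
pos 57 'b': at 6 (fail-walked)
pos 58 'a': at 7
pos 59 'e': at 8  ** P2@[57:59],P4@[58:59]
pos 60 'b': at 6 (fail-walked)
pos 61 'e': at 0 (fail-walked)
pos 62 'b': at 6
pos 63 'a': at 7
pos 64 'e': at 8  ** P2@[62:64],P4@[63:64]
pos 65 'c': at 0 (fail-walked)
pos 66 'c': at 0
pos 67 'a': at 2
pos 68 'c': at 0 (fail-walked)

Result: [[2,2],[2,4],[4,4],[10,0],[10,1],[14,2],[14,4],[17,2],[17,4],[21,2],[21,4],[24,4],[25,0],[26,0],[30,0],[33,2],[33,4],[35,0],[36,0],[38,4],[41,2],[41,4],[45,2],[45,4],[47,4],[51,0],[52,0],[56,0],[56,3],[59,2],[59,4],[64,2],[64,4]]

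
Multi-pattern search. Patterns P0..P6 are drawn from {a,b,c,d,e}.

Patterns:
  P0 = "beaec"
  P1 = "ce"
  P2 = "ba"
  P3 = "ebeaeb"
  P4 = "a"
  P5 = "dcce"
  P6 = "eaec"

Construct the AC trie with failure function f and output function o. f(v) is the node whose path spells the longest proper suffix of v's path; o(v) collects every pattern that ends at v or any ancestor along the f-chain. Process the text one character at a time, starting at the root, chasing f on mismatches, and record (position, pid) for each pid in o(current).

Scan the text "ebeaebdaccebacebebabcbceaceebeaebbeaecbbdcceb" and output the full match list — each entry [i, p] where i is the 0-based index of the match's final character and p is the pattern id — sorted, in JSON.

Build automaton:
Trie nodes:
  n0 'ε': a→15 b→1 c→6 d→16 e→9
  n1 'b': a→8 e→2
  n2 'be': a→3
  n3 'bea': e→4
  n4 'beae': c→5
  n5 'beaec': ·  [P0 ends]
  n6 'c': e→7
  n7 'ce': ·  [P1 ends]
  n8 'ba': ·  [P2 ends]
  n9 'e': a→20 b→10
  n10 'eb': e→11
  n11 'ebe': a→12
  n12 'ebea': e→13
  n13 'ebeae': b→14
  n14 'ebeaeb': ·  [P3 ends]
  n15 'a': ·  [P4 ends]
  n16 'd': c→17
  n17 'dc': c→18
  n18 'dcc': e→19
  n19 'dcce': ·  [P5 ends]
  n20 'ea': e→21
  n21 'eae': c→22
  n22 'eaec': ·  [P6 ends]

BFS fail/out derivation:
  n1('b'): parent n0 fail=0; on 'b' 0 → fail=0;  out ∅∪∅=∅
  n6('c'): parent n0 fail=0; on 'c' 0 → fail=0;  out ∅∪∅=∅
  n9('e'): parent n0 fail=0; on 'e' 0 → fail=0;  out ∅∪∅=∅
  n15('a'): parent n0 fail=0; on 'a' 0 → fail=0;  out {4}∪∅={4}
  n16('d'): parent n0 fail=0; on 'd' 0 → fail=0;  out ∅∪∅=∅
  n2('be'): parent n1 fail=0; on 'e' 0 → fail=9;  out ∅∪∅=∅
  n7('ce'): parent n6 fail=0; on 'e' 0 → fail=9;  out {1}∪∅={1}
  n8('ba'): parent n1 fail=0; on 'a' 0 → fail=15;  out {2}∪{4}={2,4}
  n10('eb'): parent n9 fail=0; on 'b' 0 → fail=1;  out ∅∪∅=∅
  n17('dc'): parent n16 fail=0; on 'c' 0 → fail=6;  out ∅∪∅=∅
  n20('ea'): parent n9 fail=0; on 'a' 0 → fail=15;  out ∅∪{4}={4}
  n3('bea'): parent n2 fail=9; on 'a' 9 → fail=20;  out ∅∪{4}={4}
  n11('ebe'): parent n10 fail=1; on 'e' 1 → fail=2;  out ∅∪∅=∅
  n18('dcc'): parent n17 fail=6; on 'c' 6→0 → fail=6;  out ∅∪∅=∅
  n21('eae'): parent n20 fail=15; on 'e' 15→0 → fail=9;  out ∅∪∅=∅
  n4('beae'): parent n3 fail=20; on 'e' 20 → fail=21;  out ∅∪∅=∅
  n12('ebea'): parent n11 fail=2; on 'a' 2 → fail=3;  out ∅∪{4}={4}
  n19('dcce'): parent n18 fail=6; on 'e' 6 → fail=7;  out {5}∪{1}={1,5}
  n22('eaec'): parent n21 fail=9; on 'c' 9→0 → fail=6;  out {6}∪∅={6}
  n5('beaec'): parent n4 fail=21; on 'c' 21 → fail=22;  out {0}∪{6}={0,6}
  n13('ebeae'): parent n12 fail=3; on 'e' 3 → fail=4;  out ∅∪∅=∅
  n14('ebeaeb'): parent n13 fail=4; on 'b' 4→21→9 → fail=10;  out {3}∪∅={3}

Text stream:
pos 0 'e': at 9
pos 1 'b': at 10
pos 2 'e': at 11
pos 3 'a': at 12  ** P4@[3:3]
pos 4 'e': at 13
pos 5 'b': at 14  ** P3@[0:5]
pos 6 'd': at 16 (fail-walked)
pos 7 'a': at 15 (fail-walked)  ** P4@[7:7]
pos 8 'c': at 6 (fail-walked)
pos 9 'c': at 6 (fail-walked)
pos 10 'e': at 7  ** P1@[9:10]
pos 11 'b': at 10 (fail-walked)
pos 12 'a': at 8 (fail-walked)  ** P2@[11:12],P4@[12:12]
pos 13 'c': at 6 (fail-walked)
pos 14 'e': at 7  ** P1@[13:14]
pos 15 'b': at 10 (fail-walked)
pos 16 'e': at 11
pos 17 'b': at 10 (fail-walked)
pos 18 'a': at 8 (fail-walked)  ** P2@[17:18],P4@[18:18]
pos 19 'b': at 1 (fail-walked)
pos 20 'c': at 6 (fail-walked)
pos 21 'b': at 1 (fail-walked)
pos 22 'c': at 6 (fail-walked)
pos 23 'e': at 7  ** P1@[22:23]
pos 24 'a': at 20 (fail-walked)  ** P4@[24:24]
pos 25 'c': at 6 (fail-walked)
pos 26 'e': at 7  ** P1@[25:26]
pos 27 'e': at 9 (fail-walked)
pos 28 'b': at 10
pos 29 'e': at 11
pos 30 'a': at 12  ** P4@[30:30]
pos 31 'e': at 13
pos 32 'b': at 14  ** P3@[27:32]
pos 33 'b': at 1 (fail-walked)
pos 34 'e': at 2
pos 35 'a': at 3  ** P4@[35:35]
pos 36 'e': at 4
pos 37 'c': at 5  ** P0@[33:37],P6@[34:37]
pos 38 'b': at 1 (fail-walked)
pos 39 'b': at 1 (fail-walked)
pos 40 'd': at 16 (fail-walked)
pos 41 'c': at 17
pos 42 'c': at 18
pos 43 'e': at 19  ** P1@[42:43],P5@[40:43]
pos 44 'b': at 10 (fail-walked)

Result: [[3,4],[5,3],[7,4],[10,1],[12,2],[12,4],[14,1],[18,2],[18,4],[23,1],[24,4],[26,1],[30,4],[32,3],[35,4],[37,0],[37,6],[43,1],[43,5]]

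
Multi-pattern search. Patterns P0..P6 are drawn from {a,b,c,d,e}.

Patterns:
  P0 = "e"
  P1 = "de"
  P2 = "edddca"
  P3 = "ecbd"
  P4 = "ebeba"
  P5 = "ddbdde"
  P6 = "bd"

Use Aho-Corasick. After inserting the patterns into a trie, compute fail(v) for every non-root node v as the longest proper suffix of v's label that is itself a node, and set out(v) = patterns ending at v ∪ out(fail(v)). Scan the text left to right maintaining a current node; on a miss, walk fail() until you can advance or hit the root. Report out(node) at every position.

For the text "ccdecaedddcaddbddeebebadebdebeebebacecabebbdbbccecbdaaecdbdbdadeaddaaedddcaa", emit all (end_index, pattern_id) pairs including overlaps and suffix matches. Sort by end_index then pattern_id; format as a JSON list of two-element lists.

Build automaton:
Trie (insert patterns):
  n0 'ε': b→21 d→2 e→1
  n1 'e': b→12 c→9 d→4  [P0 ends]
  n2 'd': d→16 e→3
  n3 'de': ·  [P1 ends]
  n4 'ed': d→5
  n5 'edd': d→6
  n6 'eddd': c→7
  n7 'edddc': a→8
  n8 'edddca': ·  [P2 ends]
  n9 'ec': b→10
  n10 'ecb': d→11
  n11 'ecbd': ·  [P3 ends]
  n12 'eb': e→13
  n13 'ebe': b→14
  n14 'ebeb': a→15
  n15 'ebeba': ·  [P4 ends]
  n16 'dd': b→17
  n17 'ddb': d→18
  n18 'ddbd': d→19
  n19 'ddbdd': e→20
  n20 'ddbdde': ·  [P5 ends]
  n21 'b': d→22
  n22 'bd': ·  [P6 ends]

BFS fail/out derivation:
  n1('e'): parent n0 fail=0; on 'e' 0 → fail=0;  out {0}∪∅={0}
  n2('d'): parent n0 fail=0; on 'd' 0 → fail=0;  out ∅∪∅=∅
  n21('b'): parent n0 fail=0; on 'b' 0 → fail=0;  out ∅∪∅=∅
  n3('de'): parent n2 fail=0; on 'e' 0 → fail=1;  out {1}∪{0}={0,1}
  n4('ed'): parent n1 fail=0; on 'd' 0 → fail=2;  out ∅∪∅=∅
  n9('ec'): parent n1 fail=0; on 'c' 0 → fail=0;  out ∅∪∅=∅
  n12('eb'): parent n1 fail=0; on 'b' 0 → fail=21;  out ∅∪∅=∅
  n16('dd'): parent n2 fail=0; on 'd' 0 → fail=2;  out ∅∪∅=∅
  n22('bd'): parent n21 fail=0; on 'd' 0 → fail=2;  out {6}∪∅={6}
  n5('edd'): parent n4 fail=2; on 'd' 2 → fail=16;  out ∅∪∅=∅
  n10('ecb'): parent n9 fail=0; on 'b' 0 → fail=21;  out ∅∪∅=∅
  n13('ebe'): parent n12 fail=21; on 'e' 21→0 → fail=1;  out ∅∪{0}={0}
  n17('ddb'): parent n16 fail=2; on 'b' 2→0 → fail=21;  out ∅∪∅=∅
  n6('eddd'): parent n5 fail=16; on 'd' 16→2 → fail=16;  out ∅∪∅=∅
  n11('ecbd'): parent n10 fail=21; on 'd' 21 → fail=22;  out {3}∪{6}={3,6}
  n14('ebeb'): parent n13 fail=1; on 'b' 1 → fail=12;  out ∅∪∅=∅
  n18('ddbd'): parent n17 fail=21; on 'd' 21 → fail=22;  out ∅∪{6}={6}
  n7('edddc'): parent n6 fail=16; on 'c' 16→2→0 → fail=0;  out ∅∪∅=∅
  n15('ebeba'): parent n14 fail=12; on 'a' 12→21→0 → fail=0;  out {4}∪∅={4}
  n19('ddbdd'): parent n18 fail=22; on 'd' 22→2 → fail=16;  out ∅∪∅=∅
  n8('edddca'): parent n7 fail=0; on 'a' 0 → fail=0;  out {2}∪∅={2}
  n20('ddbdde'): parent n19 fail=16; on 'e' 16→2 → fail=3;  out {5}∪{0,1}={0,1,5}

Run:
[0] read 'c'  n0⇒n0
[1] read 'c'  n0⇒n0
[2] read 'd'  n0⇒n2
[3] read 'e'  n2⇒n3  emit P0@[3:3],P1@[2:3]
[4] read 'c'  n3⇒n9 (via fail)
[5] read 'a'  n9⇒n0 (via fail)
[6] read 'e'  n0⇒n1  emit P0@[6:6]
[7] read 'd'  n1⇒n4
[8] read 'd'  n4⇒n5
[9] read 'd'  n5⇒n6
[10] read 'c'  n6⇒n7
[11] read 'a'  n7⇒n8  emit P2@[6:11]
[12] read 'd'  n8⇒n2 (via fail)
[13] read 'd'  n2⇒n16
[14] read 'b'  n16⇒n17
[15] read 'd'  n17⇒n18  emit P6@[14:15]
[16] read 'd'  n18⇒n19
[17] read 'e'  n19⇒n20  emit P0@[17:17],P1@[16:17],P5@[12:17]
[18] read 'e'  n20⇒n1 (via fail)  emit P0@[18:18]
[19] read 'b'  n1⇒n12
[20] read 'e'  n12⇒n13  emit P0@[20:20]
[21] read 'b'  n13⇒n14
[22] read 'a'  n14⇒n15  emit P4@[18:22]
[23] read 'd'  n15⇒n2 (via fail)
[24] read 'e'  n2⇒n3  emit P0@[24:24],P1@[23:24]
[25] read 'b'  n3⇒n12 (via fail)
[26] read 'd'  n12⇒n22 (via fail)  emit P6@[25:26]
[27] read 'e'  n22⇒n3 (via fail)  emit P0@[27:27],P1@[26:27]
[28] read 'b'  n3⇒n12 (via fail)
[29] read 'e'  n12⇒n13  emit P0@[29:29]
[30] read 'e'  n13⇒n1 (via fail)  emit P0@[30:30]
[31] read 'b'  n1⇒n12
[32] read 'e'  n12⇒n13  emit P0@[32:32]
[33] read 'b'  n13⇒n14
[34] read 'a'  n14⇒n15  emit P4@[30:34]
[35] read 'c'  n15⇒n0 (via fail)
[36] read 'e'  n0⇒n1  emit P0@[36:36]
[37] read 'c'  n1⇒n9
[38] read 'a'  n9⇒n0 (via fail)
[39] read 'b'  n0⇒n21
[40] read 'e'  n21⇒n1 (via fail)  emit P0@[40:40]
[41] read 'b'  n1⇒n12
[42] read 'b'  n12⇒n21 (via fail)
[43] read 'd'  n21⇒n22  emit P6@[42:43]
[44] read 'b'  n22⇒n21 (via fail)
[45] read 'b'  n21⇒n21 (via fail)
[46] read 'c'  n21⇒n0 (via fail)
[47] read 'c'  n0⇒n0
[48] read 'e'  n0⇒n1  emit P0@[48:48]
[49] read 'c'  n1⇒n9
[50] read 'b'  n9⇒n10
[51] read 'd'  n10⇒n11  emit P3@[48:51],P6@[50:51]
[52] read 'a'  n11⇒n0 (via fail)
[53] read 'a'  n0⇒n0
[54] read 'e'  n0⇒n1  emit P0@[54:54]
[55] read 'c'  n1⇒n9
[56] read 'd'  n9⇒n2 (via fail)
[57] read 'b'  n2⇒n21 (via fail)
[58] read 'd'  n21⇒n22  emit P6@[57:58]
[59] read 'b'  n22⇒n21 (via fail)
[60] read 'd'  n21⇒n22  emit P6@[59:60]
[61] read 'a'  n22⇒n0 (via fail)
[62] read 'd'  n0⇒n2
[63] read 'e'  n2⇒n3  emit P0@[63:63],P1@[62:63]
[64] read 'a'  n3⇒n0 (via fail)
[65] read 'd'  n0⇒n2
[66] read 'd'  n2⇒n16
[67] read 'a'  n16⇒n0 (via fail)
[68] read 'a'  n0⇒n0
[69] read 'e'  n0⇒n1  emit P0@[69:69]
[70] read 'd'  n1⇒n4
[71] read 'd'  n4⇒n5
[72] read 'd'  n5⇒n6
[73] read 'c'  n6⇒n7
[74] read 'a'  n7⇒n8  emit P2@[69:74]
[75] read 'a'  n8⇒n0 (via fail)

Result: [[3,0],[3,1],[6,0],[11,2],[15,6],[17,0],[17,1],[17,5],[18,0],[20,0],[22,4],[24,0],[24,1],[26,6],[27,0],[27,1],[29,0],[30,0],[32,0],[34,4],[36,0],[40,0],[43,6],[48,0],[51,3],[51,6],[54,0],[58,6],[60,6],[63,0],[63,1],[69,0],[74,2]]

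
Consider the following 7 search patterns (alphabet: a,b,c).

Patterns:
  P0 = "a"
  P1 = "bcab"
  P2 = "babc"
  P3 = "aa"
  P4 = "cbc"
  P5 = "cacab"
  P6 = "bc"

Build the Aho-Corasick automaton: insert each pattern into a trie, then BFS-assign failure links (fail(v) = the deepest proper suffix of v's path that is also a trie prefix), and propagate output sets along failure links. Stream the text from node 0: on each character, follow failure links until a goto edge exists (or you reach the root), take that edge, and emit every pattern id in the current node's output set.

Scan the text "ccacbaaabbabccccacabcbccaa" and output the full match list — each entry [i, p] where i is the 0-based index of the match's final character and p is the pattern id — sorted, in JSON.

Construct AC machine:
Trie nodes:
  0='ε' goto a→1 b→2 c→10
  1='a' goto a→9  ←P0
  2='b' goto a→6 c→3
  3='bc' goto a→4  ←P6
  4='bca' goto b→5
  5='bcab' goto ·  ←P1
  6='ba' goto b→7
  7='bab' goto c→8
  8='babc' goto ·  ←P2
  9='aa' goto ·  ←P3
  10='c' goto a→13 b→11
  11='cb' goto c→12
  12='cbc' goto ·  ←P4
  13='ca' goto c→14
  14='cac' goto a→15
  15='caca' goto b→16
  16='cacab' goto ·  ←P5

BFS fail/out derivation:
  fail(1) 'a': from fail(0)=0 chase 'a': 0 ⇒ 0;  out={0}∪out(0)={0}
  fail(2) 'b': from fail(0)=0 chase 'b': 0 ⇒ 0;  out=∅∪out(0)=∅
  fail(10) 'c': from fail(0)=0 chase 'c': 0 ⇒ 0;  out=∅∪out(0)=∅
  fail(3) 'bc': from fail(2)=0 chase 'c': 0 ⇒ 10;  out={6}∪out(10)={6}
  fail(6) 'ba': from fail(2)=0 chase 'a': 0 ⇒ 1;  out=∅∪out(1)={0}
  fail(9) 'aa': from fail(1)=0 chase 'a': 0 ⇒ 1;  out={3}∪out(1)={0,3}
  fail(11) 'cb': from fail(10)=0 chase 'b': 0 ⇒ 2;  out=∅∪out(2)=∅
  fail(13) 'ca': from fail(10)=0 chase 'a': 0 ⇒ 1;  out=∅∪out(1)={0}
  fail(4) 'bca': from fail(3)=10 chase 'a': 10 ⇒ 13;  out=∅∪out(13)={0}
  fail(7) 'bab': from fail(6)=1 chase 'b': 1→0 ⇒ 2;  out=∅∪out(2)=∅
  fail(12) 'cbc': from fail(11)=2 chase 'c': 2 ⇒ 3;  out={4}∪out(3)={4,6}
  fail(14) 'cac': from fail(13)=1 chase 'c': 1→0 ⇒ 10;  out=∅∪out(10)=∅
  fail(5) 'bcab': from fail(4)=13 chase 'b': 13→1→0 ⇒ 2;  out={1}∪out(2)={1}
  fail(8) 'babc': from fail(7)=2 chase 'c': 2 ⇒ 3;  out={2}∪out(3)={2,6}
  fail(15) 'caca': from fail(14)=10 chase 'a': 10 ⇒ 13;  out=∅∪out(13)={0}
  fail(16) 'cacab': from fail(15)=13 chase 'b': 13→1→0 ⇒ 2;  out={5}∪out(2)={5}

Text stream:
[0] read 'c'  n0⇒n10
[1] read 'c'  n10⇒n10 (via fail)
[2] read 'a'  n10⇒n13  → match P0@[2:2]
[3] read 'c'  n13⇒n14
[4] read 'b'  n14⇒n11 (via fail)
[5] read 'a'  n11⇒n6 (via fail)  → match P0@[5:5]
[6] read 'a'  n6⇒n9 (via fail)  → match P0@[6:6],P3@[5:6]
[7] read 'a'  n9⇒n9 (via fail)  → match P0@[7:7],P3@[6:7]
[8] read 'b'  n9⇒n2 (via fail)
[9] read 'b'  n2⇒n2 (via fail)
[10] read 'a'  n2⇒n6  → match P0@[10:10]
[11] read 'b'  n6⇒n7
[12] read 'c'  n7⇒n8  → match P2@[9:12],P6@[11:12]
[13] read 'c'  n8⇒n10 (via fail)
[14] read 'c'  n10⇒n10 (via fail)
[15] read 'c'  n10⇒n10 (via fail)
[16] read 'a'  n10⇒n13  → match P0@[16:16]
[17] read 'c'  n13⇒n14
[18] read 'a'  n14⇒n15  → match P0@[18:18]
[19] read 'b'  n15⇒n16  → match P5@[15:19]
[20] read 'c'  n16⇒n3 (via fail)  → match P6@[19:20]
[21] read 'b'  n3⇒n11 (via fail)
[22] read 'c'  n11⇒n12  → match P4@[20:22],P6@[21:22]
[23] read 'c'  n12⇒n10 (via fail)
[24] read 'a'  n10⇒n13  → match P0@[24:24]
[25] read 'a'  n13⇒n9 (via fail)  → match P0@[25:25],P3@[24:25]

Matches: [[2,0],[5,0],[6,0],[6,3],[7,0],[7,3],[10,0],[12,2],[12,6],[16,0],[18,0],[19,5],[20,6],[22,4],[22,6],[24,0],[25,0],[25,3]]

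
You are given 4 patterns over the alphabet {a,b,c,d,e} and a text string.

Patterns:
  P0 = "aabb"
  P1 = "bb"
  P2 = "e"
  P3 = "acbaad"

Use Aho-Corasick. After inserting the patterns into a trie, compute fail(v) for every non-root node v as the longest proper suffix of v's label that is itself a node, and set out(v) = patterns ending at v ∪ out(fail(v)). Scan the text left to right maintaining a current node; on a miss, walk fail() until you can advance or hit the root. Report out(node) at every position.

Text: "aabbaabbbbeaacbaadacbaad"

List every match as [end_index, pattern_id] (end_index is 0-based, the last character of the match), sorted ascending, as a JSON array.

Construct AC machine:
Trie nodes:
  0='ε' goto a→1 b→5 e→7
  1='a' goto a→2 c→8
  2='aa' goto b→3
  3='aab' goto b→4
  4='aabb' goto ·  [P0 ends]
  5='b' goto b→6
  6='bb' goto ·  [P1 ends]
  7='e' goto ·  [P2 ends]
  8='ac' goto b→9
  9='acb' goto a→10
  10='acba' goto a→11
  11='acbaa' goto d→12
  12='acbaad' goto ·  [P3 ends]

BFS fail/out derivation:
  n1('a'): parent n0 fail=0; on 'a' 0 → fail=0;  out ∅∪∅=∅
  n5('b'): parent n0 fail=0; on 'b' 0 → fail=0;  out ∅∪∅=∅
  n7('e'): parent n0 fail=0; on 'e' 0 → fail=0;  out {2}∪∅={2}
  n2('aa'): parent n1 fail=0; on 'a' 0 → fail=1;  out ∅∪∅=∅
  n6('bb'): parent n5 fail=0; on 'b' 0 → fail=5;  out {1}∪∅={1}
  n8('ac'): parent n1 fail=0; on 'c' 0 → fail=0;  out ∅∪∅=∅
  n3('aab'): parent n2 fail=1; on 'b' 1→0 → fail=5;  out ∅∪∅=∅
  n9('acb'): parent n8 fail=0; on 'b' 0 → fail=5;  out ∅∪∅=∅
  n4('aabb'): parent n3 fail=5; on 'b' 5 → fail=6;  out {0}∪{1}={0,1}
  n10('acba'): parent n9 fail=5; on 'a' 5→0 → fail=1;  out ∅∪∅=∅
  n11('acbaa'): parent n10 fail=1; on 'a' 1 → fail=2;  out ∅∪∅=∅
  n12('acbaad'): parent n11 fail=2; on 'd' 2→1→0 → fail=0;  out {3}∪∅={3}

Text stream:
pos 0 'a': at 1
pos 1 'a': at 2
pos 2 'b': at 3
pos 3 'b': at 4  ** P0@[0:3],P1@[2:3]
pos 4 'a': at 1 (fail-walked)
pos 5 'a': at 2
pos 6 'b': at 3
pos 7 'b': at 4  ** P0@[4:7],P1@[6:7]
pos 8 'b': at 6 (fail-walked)  ** P1@[7:8]
pos 9 'b': at 6 (fail-walked)  ** P1@[8:9]
pos 10 'e': at 7 (fail-walked)  ** P2@[10:10]
pos 11 'a': at 1 (fail-walked)
pos 12 'a': at 2
pos 13 'c': at 8 (fail-walked)
pos 14 'b': at 9
pos 15 'a': at 10
pos 16 'a': at 11
pos 17 'd': at 12  ** P3@[12:17]
pos 18 'a': at 1 (fail-walked)
pos 19 'c': at 8
pos 20 'b': at 9
pos 21 'a': at 10
pos 22 'a': at 11
pos 23 'd': at 12  ** P3@[18:23]

Result: [[3,0],[3,1],[7,0],[7,1],[8,1],[9,1],[10,2],[17,3],[23,3]]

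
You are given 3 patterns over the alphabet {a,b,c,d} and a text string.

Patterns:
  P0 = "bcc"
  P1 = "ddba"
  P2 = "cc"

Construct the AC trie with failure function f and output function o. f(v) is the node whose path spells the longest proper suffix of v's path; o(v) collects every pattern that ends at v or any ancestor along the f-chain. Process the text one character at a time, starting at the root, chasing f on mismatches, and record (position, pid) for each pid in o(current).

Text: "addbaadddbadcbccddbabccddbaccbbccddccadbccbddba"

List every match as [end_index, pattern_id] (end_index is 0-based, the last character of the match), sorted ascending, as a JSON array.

Build:
Trie nodes:
  0='ε' goto b→1 c→8 d→4
  1='b' goto c→2
  2='bc' goto c→3
  3='bcc' goto ·  ←P0
  4='d' goto d→5
  5='dd' goto b→6
  6='ddb' goto a→7
  7='ddba' goto ·  ←P1
  8='c' goto c→9
  9='cc' goto ·  ←P2

Failure links (BFS by depth):
  fail(1) 'b': from fail(0)=0 chase 'b': 0 ⇒ 0;  out=∅∪out(0)=∅
  fail(4) 'd': from fail(0)=0 chase 'd': 0 ⇒ 0;  out=∅∪out(0)=∅
  fail(8) 'c': from fail(0)=0 chase 'c': 0 ⇒ 0;  out=∅∪out(0)=∅
  fail(2) 'bc': from fail(1)=0 chase 'c': 0 ⇒ 8;  out=∅∪out(8)=∅
  fail(5) 'dd': from fail(4)=0 chase 'd': 0 ⇒ 4;  out=∅∪out(4)=∅
  fail(9) 'cc': from fail(8)=0 chase 'c': 0 ⇒ 8;  out={2}∪out(8)={2}
  fail(3) 'bcc': from fail(2)=8 chase 'c': 8 ⇒ 9;  out={0}∪out(9)={0,2}
  fail(6) 'ddb': from fail(5)=4 chase 'b': 4→0 ⇒ 1;  out=∅∪out(1)=∅
  fail(7) 'ddba': from fail(6)=1 chase 'a': 1→0 ⇒ 0;  out={1}∪out(0)={1}

Scan:
i=0 'a': node 0→0
i=1 'd': node 0→4
i=2 'd': node 4→5
i=3 'b': node 5→6
i=4 'a': node 6→7  → match P1@[1:4]
i=5 'a': node 7→0 (fail-walked)
i=6 'd': node 0→4
i=7 'd': node 4→5
i=8 'd': node 5→5 (fail-walked)
i=9 'b': node 5→6
i=10 'a': node 6→7  → match P1@[7:10]
i=11 'd': node 7→4 (fail-walked)
i=12 'c': node 4→8 (fail-walked)
i=13 'b': node 8→1 (fail-walked)
i=14 'c': node 1→2
i=15 'c': node 2→3  → match P0@[13:15],P2@[14:15]
i=16 'd': node 3→4 (fail-walked)
i=17 'd': node 4→5
i=18 'b': node 5→6
i=19 'a': node 6→7  → match P1@[16:19]
i=20 'b': node 7→1 (fail-walked)
i=21 'c': node 1→2
i=22 'c': node 2→3  → match P0@[20:22],P2@[21:22]
i=23 'd': node 3→4 (fail-walked)
i=24 'd': node 4→5
i=25 'b': node 5→6
i=26 'a': node 6→7  → match P1@[23:26]
i=27 'c': node 7→8 (fail-walked)
i=28 'c': node 8→9  → match P2@[27:28]
i=29 'b': node 9→1 (fail-walked)
i=30 'b': node 1→1 (fail-walked)
i=31 'c': node 1→2
i=32 'c': node 2→3  → match P0@[30:32],P2@[31:32]
i=33 'd': node 3→4 (fail-walked)
i=34 'd': node 4→5
i=35 'c': node 5→8 (fail-walked)
i=36 'c': node 8→9  → match P2@[35:36]
i=37 'a': node 9→0 (fail-walked)
i=38 'd': node 0→4
i=39 'b': node 4→1 (fail-walked)
i=40 'c': node 1→2
i=41 'c': node 2→3  → match P0@[39:41],P2@[40:41]
i=42 'b': node 3→1 (fail-walked)
i=43 'd': node 1→4 (fail-walked)
i=44 'd': node 4→5
i=45 'b': node 5→6
i=46 'a': node 6→7  → match P1@[43:46]

Matches: [[4,1],[10,1],[15,0],[15,2],[19,1],[22,0],[22,2],[26,1],[28,2],[32,0],[32,2],[36,2],[41,0],[41,2],[46,1]]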